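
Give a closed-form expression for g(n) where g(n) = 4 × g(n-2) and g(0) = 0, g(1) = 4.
Recurrence: g(n) = 4 × g(n-2), initial: g(0) = 0, g(1) = 4.
Characteristic equation: r² - 4 = 0, which factors as (r - 2)(r + 2) = 0, so r = 2, -2. General solution g(n) = A·2ⁿ + B·(-2)ⁿ. From g(0) = 0: A + B = 0. From g(1) = 4: 2A - 2B = 4. Solving gives A = 1, B = -1.

g(n) = 2ⁿ - (-2)ⁿ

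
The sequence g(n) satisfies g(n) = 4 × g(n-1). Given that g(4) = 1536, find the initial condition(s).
In general g(n) = 4ⁿ · g(0). At n = 4: g(0) = g(4) / 4^4 = 1536 / 256 = 6.

g(0) = 6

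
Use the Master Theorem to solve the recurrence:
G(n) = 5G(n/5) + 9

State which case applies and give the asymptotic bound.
Master Theorem template: G(n) = a·G(n/b) + f(n).
Here: a=5, b=5, f(n)=9
Compute log_b(a) = log_5(5) = 1.
f(n) = 9 = O(n^(1-ε)) with ε = 1. Case 1: G(n) = Θ(n^log_b(a)) = Θ(n).

Case 1: G(n) = Θ(n)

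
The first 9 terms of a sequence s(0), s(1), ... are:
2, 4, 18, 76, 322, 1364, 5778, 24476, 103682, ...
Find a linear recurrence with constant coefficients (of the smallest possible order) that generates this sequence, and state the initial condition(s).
Look for the lowest-order linear relation among consecutive terms.
Observation: s(n) - 4·s(n-1) - (1)·s(n-2) = 0 holds for the shown terms, and no order-1 relation s(n) = α·s(n-1) + β fits.
Check at n=3: 4·18 + (1)·4 = 76. ✓

s(n) = 4s(n-1) + s(n-2), s(0) = 2, s(1) = 4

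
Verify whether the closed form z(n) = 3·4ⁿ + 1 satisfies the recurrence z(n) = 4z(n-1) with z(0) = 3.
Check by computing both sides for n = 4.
From the recurrence with z(0) = 3:
  z(0) = 3, z(1) = 12, z(2) = 48, z(3) = 192, z(4) = 768
  so the recurrence gives z(4) = 768.
From the proposed closed form z(n) = 3·4ⁿ + 1:
  z(4) = 769.
The recurrence gives 768 but the closed form gives 769, so the closed form does not satisfy the recurrence.

No, the closed form is incorrect.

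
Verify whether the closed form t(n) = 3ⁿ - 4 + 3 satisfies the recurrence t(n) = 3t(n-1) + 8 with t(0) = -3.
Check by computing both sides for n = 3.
From the recurrence with t(0) = -3:
  t(0) = -3, t(1) = -1, t(2) = 5, t(3) = 23
  so the recurrence gives t(3) = 23.
From the proposed closed form t(n) = 3ⁿ - 4 + 3:
  t(3) = 26.
The recurrence gives 23 but the closed form gives 26, so the closed form does not satisfy the recurrence.

No, the closed form is incorrect.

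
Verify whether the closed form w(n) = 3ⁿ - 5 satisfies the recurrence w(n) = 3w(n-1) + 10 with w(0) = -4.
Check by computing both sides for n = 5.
From the recurrence with w(0) = -4:
  w(0) = -4, w(1) = -2, w(2) = 4, w(3) = 22, w(4) = 76, w(5) = 238
  so the recurrence gives w(5) = 238.
From the proposed closed form w(n) = 3ⁿ - 5:
  w(5) = 238.
Both sides give 238 at n = 5, and the initial condition(s) match, so the closed form is consistent.

Yes, the closed form is correct.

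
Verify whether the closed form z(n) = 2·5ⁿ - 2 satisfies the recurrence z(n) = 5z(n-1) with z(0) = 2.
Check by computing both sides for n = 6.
From the recurrence with z(0) = 2:
  z(0) = 2, z(1) = 10, z(2) = 50, z(3) = 250, z(4) = 1250, z(5) = 6250, z(6) = 31250
  so the recurrence gives z(6) = 31250.
From the proposed closed form z(n) = 2·5ⁿ - 2:
  z(6) = 31248.
The recurrence gives 31250 but the closed form gives 31248, so the closed form does not satisfy the recurrence.

No, the closed form is incorrect.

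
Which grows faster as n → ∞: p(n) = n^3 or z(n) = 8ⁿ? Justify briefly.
Comparing growth rates:
Growth-rate hierarchy: log n ≺ any polynomial ≺ any exponential cⁿ (c>1) ≺ n! ≺ nⁿ.
exponential base 8 dominates polynomial degree 3 asymptotically.

z(n) grows faster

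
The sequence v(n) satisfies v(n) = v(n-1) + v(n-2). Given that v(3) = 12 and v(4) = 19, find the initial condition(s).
Work backwards using v(k) = v(k+2) - v(k+1):
v(2) = v(4) - v(3) = 19 - 12 = 7
v(1) = v(3) - v(2) = 12 - 7 = 5
v(0) = v(2) - v(1) = 7 - 5 = 2

v(0) = 2, v(1) = 5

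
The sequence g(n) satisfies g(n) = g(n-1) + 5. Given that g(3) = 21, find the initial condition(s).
g(3) = g(0) + 3·5, so g(0) = 21 - 15 = 6.

g(0) = 6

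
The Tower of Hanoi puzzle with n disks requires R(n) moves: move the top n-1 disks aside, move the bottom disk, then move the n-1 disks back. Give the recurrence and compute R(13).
Moving n disks = move the top n-1 disks aside (R(n-1) moves) + move the largest disk (1 move) + move the n-1 disks back on top (R(n-1) moves), so R(n) = 2R(n-1) + 1, with R(1) = 1 (a single disk takes one move).
First terms: 1, 3, 7, 15, 31, 63, … — each is one less than a power of 2. Indeed R(n) + 1 = 2(R(n-1) + 1) with R(1) + 1 = 2, so R(n) + 1 = 2ⁿ and R(n) = 2ⁿ - 1.
Hence R(13) = 2^13 - 1 = 8192 - 1 = 8191.

R(n) = 2R(n-1) + 1, R(1) = 1; R(13) = 8191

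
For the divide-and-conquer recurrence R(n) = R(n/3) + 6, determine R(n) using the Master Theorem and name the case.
Master Theorem template: R(n) = a·R(n/b) + f(n).
Here: a=1, b=3, f(n)=6
Compute log_b(a) = log_3(1) = 0.
f(n) = 6 = Θ(1). Case 2: R(n) = Θ(log n).

Case 2: R(n) = Θ(log n)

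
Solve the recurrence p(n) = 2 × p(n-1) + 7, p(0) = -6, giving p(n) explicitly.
Recurrence: p(n) = 2 × p(n-1) + 7, initial: p(0) = -6.
Try p(n) = A·2ⁿ + C. Substituting: A·2ⁿ + C = 2(A·2ⁿ⁻¹ + C) + 7 = A·2ⁿ + 2C + 7, so C = 2C + 7, giving C = -7. Then p(0) = A - 7 = -6 gives A = 1.

p(n) = 2ⁿ - 7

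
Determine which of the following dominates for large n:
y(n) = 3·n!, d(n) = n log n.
Comparing growth rates:
Growth-rate hierarchy: log n ≺ any polynomial ≺ any exponential cⁿ (c>1) ≺ n! ≺ nⁿ.
factorial dominates polynomial degree 1 (with log factor) asymptotically.

y(n) grows faster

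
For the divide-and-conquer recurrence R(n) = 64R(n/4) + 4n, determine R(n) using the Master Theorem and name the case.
Master Theorem template: R(n) = a·R(n/b) + f(n).
Here: a=64, b=4, f(n)=4n
Compute log_b(a) = log_4(64) = 3.
f(n) = 4n = O(n^(3-ε)) with ε = 2. Case 1: R(n) = Θ(n^log_b(a)) = Θ(n^3).

Case 1: R(n) = Θ(n^3)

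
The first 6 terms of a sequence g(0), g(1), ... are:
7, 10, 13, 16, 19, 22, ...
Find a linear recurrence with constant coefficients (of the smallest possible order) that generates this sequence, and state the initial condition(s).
Look for the lowest-order linear relation among consecutive terms.
Observation: consecutive differences are constant (= 3).
Check at n=2: 1·10 + 3 = 13. ✓

g(n) = g(n-1) + 3, g(0) = 7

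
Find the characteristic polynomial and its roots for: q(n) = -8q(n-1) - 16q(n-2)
Substitute q(n) = rⁿ and divide through by rⁿ⁻²: r² + 8r + 16 = 0
Factor: (r + 4)² = 0, so r = -4 (double root).
General solution: q(n) = (A + Bn)·(-4)ⁿ

Characteristic: r² + 8r + 16 = 0, Roots: r = -4 (double root)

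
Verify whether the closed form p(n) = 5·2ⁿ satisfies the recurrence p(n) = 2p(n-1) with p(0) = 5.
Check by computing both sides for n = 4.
From the recurrence with p(0) = 5:
  p(0) = 5, p(1) = 10, p(2) = 20, p(3) = 40, p(4) = 80
  so the recurrence gives p(4) = 80.
From the proposed closed form p(n) = 5·2ⁿ:
  p(4) = 80.
Both sides give 80 at n = 4, and the initial condition(s) match, so the closed form is consistent.

Yes, the closed form is correct.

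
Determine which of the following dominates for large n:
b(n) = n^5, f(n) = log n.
Comparing growth rates:
Growth-rate hierarchy: log n ≺ any polynomial ≺ any exponential cⁿ (c>1) ≺ n! ≺ nⁿ.
polynomial degree 5 dominates logarithmic asymptotically.

b(n) grows faster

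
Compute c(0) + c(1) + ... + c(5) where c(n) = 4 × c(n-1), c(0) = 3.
Computing the sequence terms: 3, 12, 48, 192, 768, 3072
Adding these values together:

4095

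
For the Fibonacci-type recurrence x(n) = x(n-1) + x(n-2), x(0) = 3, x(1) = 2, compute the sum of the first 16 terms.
Computing the sequence terms: 3, 2, 5, 7, 12, 19, 31, 50, 81, 131, 212, 343, 555, 898, 1453, 2351
Adding these values together:

6153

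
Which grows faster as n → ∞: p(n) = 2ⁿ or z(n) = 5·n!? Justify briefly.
Comparing growth rates:
Growth-rate hierarchy: log n ≺ any polynomial ≺ any exponential cⁿ (c>1) ≺ n! ≺ nⁿ.
factorial dominates exponential base 2 asymptotically.

z(n) grows faster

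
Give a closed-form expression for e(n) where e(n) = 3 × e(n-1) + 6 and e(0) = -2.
Recurrence: e(n) = 3 × e(n-1) + 6, initial: e(0) = -2.
Try e(n) = A·3ⁿ + C. Substituting: A·3ⁿ + C = 3(A·3ⁿ⁻¹ + C) + 6 = A·3ⁿ + 3C + 6, so C = 3C + 6, giving C = -3. Then e(0) = A - 3 = -2 gives A = 1.

e(n) = 3ⁿ - 3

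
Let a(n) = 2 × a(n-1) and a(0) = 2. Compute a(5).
Computing step by step:
a(0) = 2
a(1) = 2 × 2 = 4
a(2) = 2 × 4 = 8
a(3) = 2 × 8 = 16
a(4) = 2 × 16 = 32
a(5) = 2 × 32 = 64

64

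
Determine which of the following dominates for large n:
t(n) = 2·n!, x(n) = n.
Comparing growth rates:
Growth-rate hierarchy: log n ≺ any polynomial ≺ any exponential cⁿ (c>1) ≺ n! ≺ nⁿ.
factorial dominates polynomial degree 1 asymptotically.

t(n) grows faster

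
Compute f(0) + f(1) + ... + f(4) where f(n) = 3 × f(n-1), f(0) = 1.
Computing the sequence terms: 1, 3, 9, 27, 81
Adding these values together:

121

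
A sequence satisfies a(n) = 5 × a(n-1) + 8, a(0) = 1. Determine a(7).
Computing step by step:
a(0) = 1
a(1) = 5 × 1 + 8 = 13
a(2) = 5 × 13 + 8 = 73
a(3) = 5 × 73 + 8 = 373
a(4) = 5 × 373 + 8 = 1873
a(5) = 5 × 1873 + 8 = 9373
a(6) = 5 × 9373 + 8 = 46873
a(7) = 5 × 46873 + 8 = 234373

234373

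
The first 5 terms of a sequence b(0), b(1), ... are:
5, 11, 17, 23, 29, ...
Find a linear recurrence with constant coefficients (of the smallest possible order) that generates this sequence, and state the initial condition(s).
Look for the lowest-order linear relation among consecutive terms.
Observation: consecutive differences are constant (= 6).
Check at n=2: 1·11 + 6 = 17. ✓

b(n) = b(n-1) + 6, b(0) = 5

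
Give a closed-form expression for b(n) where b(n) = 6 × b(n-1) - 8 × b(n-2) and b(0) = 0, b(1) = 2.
Recurrence: b(n) = 6 × b(n-1) - 8 × b(n-2), initial: b(0) = 0, b(1) = 2.
Characteristic equation: r² - 6r + 8 = 0, which factors as (r - 4)(r - 2) = 0, so r = 4, 2. General solution b(n) = A·4ⁿ + B·2ⁿ. From b(0) = 0: A + B = 0. From b(1) = 2: 4A + 2B = 2. Solving gives A = 1, B = -1.

b(n) = 4ⁿ - 2ⁿ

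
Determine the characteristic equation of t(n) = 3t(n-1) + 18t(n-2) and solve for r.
Substitute t(n) = rⁿ and divide through by rⁿ⁻²: r² - 3r - 18 = 0
Factor: (r - 6)(r + 3) = 0, so r = 6, -3.
General solution: t(n) = A·6ⁿ + B·(-3)ⁿ

Characteristic: r² - 3r - 18 = 0, Roots: r = 6, -3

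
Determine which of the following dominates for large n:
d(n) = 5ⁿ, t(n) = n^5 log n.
Comparing growth rates:
Growth-rate hierarchy: log n ≺ any polynomial ≺ any exponential cⁿ (c>1) ≺ n! ≺ nⁿ.
exponential base 5 dominates polynomial degree 5 (with log factor) asymptotically.

d(n) grows faster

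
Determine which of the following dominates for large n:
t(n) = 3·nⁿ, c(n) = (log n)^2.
Comparing growth rates:
Growth-rate hierarchy: log n ≺ any polynomial ≺ any exponential cⁿ (c>1) ≺ n! ≺ nⁿ.
super-exponential nⁿ dominates polylogarithmic (log n)^2 asymptotically.

t(n) grows faster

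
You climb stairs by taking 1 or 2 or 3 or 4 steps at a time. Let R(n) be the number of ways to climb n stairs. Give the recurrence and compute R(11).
Condition on the size of the last step (1 to 4): before it there were n-1, …, n-4 stairs climbed, and these cases are disjoint, so R(n) = R(n-1) + R(n-2) + R(n-3) + R(n-4) (order-4 linear recurrence).
Initial conditions by direct count (compositions of i into parts ≤ 4): R(1) = 1; R(2) = 2; R(3) = 4; R(4) = 8.
Iterating the recurrence: R(5) = 15, R(6) = 29, R(7) = 56, R(8) = 108, R(9) = 208, R(10) = 401, R(11) = 773.

R(n) = R(n-1) + R(n-2) + R(n-3) + R(n-4), R(1) = 1, R(2) = 2, R(3) = 4, R(4) = 8; R(11) = 773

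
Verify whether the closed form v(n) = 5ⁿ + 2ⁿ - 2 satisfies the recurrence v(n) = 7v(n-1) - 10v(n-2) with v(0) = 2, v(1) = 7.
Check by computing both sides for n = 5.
From the recurrence with v(0) = 2, v(1) = 7:
  v(0) = 2, v(1) = 7, v(2) = 29, v(3) = 133, v(4) = 641, v(5) = 3157
  so the recurrence gives v(5) = 3157.
From the proposed closed form v(n) = 5ⁿ + 2ⁿ - 2:
  v(5) = 3155.
The recurrence gives 3157 but the closed form gives 3155, so the closed form does not satisfy the recurrence.

No, the closed form is incorrect.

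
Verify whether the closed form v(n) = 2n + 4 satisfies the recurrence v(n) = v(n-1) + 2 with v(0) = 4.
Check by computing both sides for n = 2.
From the recurrence with v(0) = 4:
  v(0) = 4, v(1) = 6, v(2) = 8
  so the recurrence gives v(2) = 8.
From the proposed closed form v(n) = 2n + 4:
  v(2) = 8.
Both sides give 8 at n = 2, and the initial condition(s) match, so the closed form is consistent.

Yes, the closed form is correct.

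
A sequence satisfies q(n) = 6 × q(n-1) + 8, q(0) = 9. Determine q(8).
Computing step by step:
q(0) = 9
q(1) = 6 × 9 + 8 = 62
q(2) = 6 × 62 + 8 = 380
q(3) = 6 × 380 + 8 = 2288
q(4) = 6 × 2288 + 8 = 13736
q(5) = 6 × 13736 + 8 = 82424
q(6) = 6 × 82424 + 8 = 494552
q(7) = 6 × 494552 + 8 = 2967320
q(8) = 6 × 2967320 + 8 = 17803928

17803928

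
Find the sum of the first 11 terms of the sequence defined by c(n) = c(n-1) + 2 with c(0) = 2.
Computing the sequence terms: 2, 4, 6, 8, 10, 12, 14, 16, 18, 20, 22
Adding these values together:

132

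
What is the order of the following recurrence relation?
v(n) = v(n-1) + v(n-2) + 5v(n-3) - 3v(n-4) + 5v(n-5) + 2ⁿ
The order is the largest lag k for which v(n-k) appears. Here the deepest term is v(n-5) (the 2ⁿ term is non-homogeneous and does not affect the order), so the order is 5.

Order 5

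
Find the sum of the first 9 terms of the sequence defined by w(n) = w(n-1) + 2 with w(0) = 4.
Computing the sequence terms: 4, 6, 8, 10, 12, 14, 16, 18, 20
Adding these values together:

108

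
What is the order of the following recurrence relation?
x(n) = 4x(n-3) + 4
The order is the largest lag k for which x(n-k) appears. Here the deepest term is x(n-3) (the 4 term is non-homogeneous and does not affect the order), so the order is 3.

Order 3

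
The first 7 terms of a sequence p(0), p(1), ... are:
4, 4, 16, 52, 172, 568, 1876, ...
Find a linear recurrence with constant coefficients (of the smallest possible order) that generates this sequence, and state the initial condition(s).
Look for the lowest-order linear relation among consecutive terms.
Observation: p(n) - 3·p(n-1) - (1)·p(n-2) = 0 holds for the shown terms, and no order-1 relation p(n) = α·p(n-1) + β fits.
Check at n=3: 3·16 + (1)·4 = 52. ✓

p(n) = 3p(n-1) + p(n-2), p(0) = 4, p(1) = 4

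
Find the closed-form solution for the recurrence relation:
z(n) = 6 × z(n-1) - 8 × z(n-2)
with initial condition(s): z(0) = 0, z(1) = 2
Recurrence: z(n) = 6 × z(n-1) - 8 × z(n-2), initial: z(0) = 0, z(1) = 2.
Characteristic equation: r² - 6r + 8 = 0, which factors as (r - 4)(r - 2) = 0, so r = 4, 2. General solution z(n) = A·4ⁿ + B·2ⁿ. From z(0) = 0: A + B = 0. From z(1) = 2: 4A + 2B = 2. Solving gives A = 1, B = -1.

z(n) = 4ⁿ - 2ⁿ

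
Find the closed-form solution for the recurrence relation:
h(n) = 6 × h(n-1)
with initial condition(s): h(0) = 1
Recurrence: h(n) = 6 × h(n-1), initial: h(0) = 1.
Each term is 6 times the previous, so this is geometric with ratio 6. After n steps: h(n) = h(0)·6ⁿ = 6ⁿ.

h(n) = 6ⁿ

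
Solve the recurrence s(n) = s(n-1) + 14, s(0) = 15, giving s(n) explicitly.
Recurrence: s(n) = s(n-1) + 14, initial: s(0) = 15.
Each step adds 14, so s(n) = s(0) + 14n = 14n + 15.

s(n) = 14n + 15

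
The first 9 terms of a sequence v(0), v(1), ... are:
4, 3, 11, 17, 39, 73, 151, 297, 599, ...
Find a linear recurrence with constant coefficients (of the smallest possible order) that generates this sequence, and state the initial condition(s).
Look for the lowest-order linear relation among consecutive terms.
Observation: v(n) - 1·v(n-1) - (2)·v(n-2) = 0 holds for the shown terms, and no order-1 relation v(n) = α·v(n-1) + β fits.
Check at n=3: 1·11 + (2)·3 = 17. ✓

v(n) = v(n-1) + 2v(n-2), v(0) = 4, v(1) = 3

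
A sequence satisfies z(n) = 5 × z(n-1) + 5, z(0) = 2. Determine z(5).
Computing step by step:
z(0) = 2
z(1) = 5 × 2 + 5 = 15
z(2) = 5 × 15 + 5 = 80
z(3) = 5 × 80 + 5 = 405
z(4) = 5 × 405 + 5 = 2030
z(5) = 5 × 2030 + 5 = 10155

10155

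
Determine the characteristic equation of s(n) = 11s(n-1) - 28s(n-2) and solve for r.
Substitute s(n) = rⁿ and divide through by rⁿ⁻²: r² - 11r + 28 = 0
Factor: (r - 7)(r - 4) = 0, so r = 7, 4.
General solution: s(n) = A·7ⁿ + B·4ⁿ

Characteristic: r² - 11r + 28 = 0, Roots: r = 7, 4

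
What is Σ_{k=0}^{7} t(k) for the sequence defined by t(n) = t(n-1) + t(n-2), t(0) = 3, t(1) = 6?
Computing the sequence terms: 3, 6, 9, 15, 24, 39, 63, 102
Adding these values together:

261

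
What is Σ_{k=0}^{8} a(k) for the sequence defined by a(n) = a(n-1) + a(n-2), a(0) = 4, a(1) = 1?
Computing the sequence terms: 4, 1, 5, 6, 11, 17, 28, 45, 73
Adding these values together:

190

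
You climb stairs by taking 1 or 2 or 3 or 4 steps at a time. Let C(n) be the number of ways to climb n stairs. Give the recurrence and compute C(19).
Condition on the size of the last step (1 to 4): before it there were n-1, …, n-4 stairs climbed, and these cases are disjoint, so C(n) = C(n-1) + C(n-2) + C(n-3) + C(n-4) (order-4 linear recurrence).
Initial conditions by direct count (compositions of i into parts ≤ 4): C(1) = 1; C(2) = 2; C(3) = 4; C(4) = 8.
Iterating the recurrence: C(5) = 15, C(6) = 29, C(7) = 56, C(8) = 108, C(9) = 208, C(10) = 401, C(11) = 773, C(12) = 1490, C(13) = 2872, C(14) = 5536, C(15) = 10671, C(16) = 20569, C(17) = 39648, C(18) = 76424, C(19) = 147312.

C(n) = C(n-1) + C(n-2) + C(n-3) + C(n-4), C(1) = 1, C(2) = 2, C(3) = 4, C(4) = 8; C(19) = 147312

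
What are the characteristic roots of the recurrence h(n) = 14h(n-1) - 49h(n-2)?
Substitute h(n) = rⁿ and divide through by rⁿ⁻²: r² - 14r + 49 = 0
Factor: (r - 7)² = 0, so r = 7 (double root).
General solution: h(n) = (A + Bn)·7ⁿ

Characteristic: r² - 14r + 49 = 0, Roots: r = 7 (double root)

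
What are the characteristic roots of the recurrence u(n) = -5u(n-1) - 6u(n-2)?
Substitute u(n) = rⁿ and divide through by rⁿ⁻²: r² + 5r + 6 = 0
Factor: (r + 3)(r + 2) = 0, so r = -3, -2.
General solution: u(n) = A·(-3)ⁿ + B·(-2)ⁿ

Characteristic: r² + 5r + 6 = 0, Roots: r = -3, -2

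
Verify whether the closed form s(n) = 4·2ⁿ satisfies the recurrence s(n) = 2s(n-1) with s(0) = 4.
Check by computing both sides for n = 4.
From the recurrence with s(0) = 4:
  s(0) = 4, s(1) = 8, s(2) = 16, s(3) = 32, s(4) = 64
  so the recurrence gives s(4) = 64.
From the proposed closed form s(n) = 4·2ⁿ:
  s(4) = 64.
Both sides give 64 at n = 4, and the initial condition(s) match, so the closed form is consistent.

Yes, the closed form is correct.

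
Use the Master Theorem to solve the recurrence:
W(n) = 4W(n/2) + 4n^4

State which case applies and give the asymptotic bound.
Master Theorem template: W(n) = a·W(n/b) + f(n).
Here: a=4, b=2, f(n)=4n^4
Compute log_b(a) = log_2(4) = 2.
f(n) = 4n^4 = Ω(n^(2+ε)) with ε = 2, and the regularity condition holds (a·f(n/b) = (a/b^4)·f(n) with a/b^4 = 2^-2 < 1). Case 3: W(n) = Θ(f(n)) = Θ(n^4).

Case 3: W(n) = Θ(n^4)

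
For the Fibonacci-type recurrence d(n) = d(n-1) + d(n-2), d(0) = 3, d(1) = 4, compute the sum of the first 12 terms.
Computing the sequence terms: 3, 4, 7, 11, 18, 29, 47, 76, 123, 199, 322, 521
Adding these values together:

1360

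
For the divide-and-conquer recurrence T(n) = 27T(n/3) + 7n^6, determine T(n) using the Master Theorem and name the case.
Master Theorem template: T(n) = a·T(n/b) + f(n).
Here: a=27, b=3, f(n)=7n^6
Compute log_b(a) = log_3(27) = 3.
f(n) = 7n^6 = Ω(n^(3+ε)) with ε = 3, and the regularity condition holds (a·f(n/b) = (a/b^6)·f(n) with a/b^6 = 3^-3 < 1). Case 3: T(n) = Θ(f(n)) = Θ(n^6).

Case 3: T(n) = Θ(n^6)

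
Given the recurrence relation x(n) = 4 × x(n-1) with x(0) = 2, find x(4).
Computing step by step:
x(0) = 2
x(1) = 4 × 2 = 8
x(2) = 4 × 8 = 32
x(3) = 4 × 32 = 128
x(4) = 4 × 128 = 512

512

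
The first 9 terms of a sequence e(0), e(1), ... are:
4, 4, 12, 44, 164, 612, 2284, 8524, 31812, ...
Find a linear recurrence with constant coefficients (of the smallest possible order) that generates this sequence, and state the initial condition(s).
Look for the lowest-order linear relation among consecutive terms.
Observation: e(n) - 4·e(n-1) - (-1)·e(n-2) = 0 holds for the shown terms, and no order-1 relation e(n) = α·e(n-1) + β fits.
Check at n=3: 4·12 + (-1)·4 = 44. ✓

e(n) = 4e(n-1) - e(n-2), e(0) = 4, e(1) = 4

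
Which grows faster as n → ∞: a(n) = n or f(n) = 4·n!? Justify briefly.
Comparing growth rates:
Growth-rate hierarchy: log n ≺ any polynomial ≺ any exponential cⁿ (c>1) ≺ n! ≺ nⁿ.
factorial dominates polynomial degree 1 asymptotically.

f(n) grows faster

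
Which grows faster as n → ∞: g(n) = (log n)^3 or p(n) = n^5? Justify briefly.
Comparing growth rates:
Growth-rate hierarchy: log n ≺ any polynomial ≺ any exponential cⁿ (c>1) ≺ n! ≺ nⁿ.
polynomial degree 5 dominates polylogarithmic (log n)^3 asymptotically.

p(n) grows faster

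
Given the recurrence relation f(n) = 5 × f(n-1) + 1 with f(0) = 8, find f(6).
Computing step by step:
f(0) = 8
f(1) = 5 × 8 + 1 = 41
f(2) = 5 × 41 + 1 = 206
f(3) = 5 × 206 + 1 = 1031
f(4) = 5 × 1031 + 1 = 5156
f(5) = 5 × 5156 + 1 = 25781
f(6) = 5 × 25781 + 1 = 128906

128906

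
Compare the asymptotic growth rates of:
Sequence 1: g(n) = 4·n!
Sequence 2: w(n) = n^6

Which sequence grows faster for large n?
Comparing growth rates:
Growth-rate hierarchy: log n ≺ any polynomial ≺ any exponential cⁿ (c>1) ≺ n! ≺ nⁿ.
factorial dominates polynomial degree 6 asymptotically.

g(n) grows faster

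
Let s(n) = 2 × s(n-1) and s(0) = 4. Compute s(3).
Computing step by step:
s(0) = 4
s(1) = 2 × 4 = 8
s(2) = 2 × 8 = 16
s(3) = 2 × 16 = 32

32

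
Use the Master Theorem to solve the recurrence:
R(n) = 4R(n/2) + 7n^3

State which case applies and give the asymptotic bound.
Master Theorem template: R(n) = a·R(n/b) + f(n).
Here: a=4, b=2, f(n)=7n^3
Compute log_b(a) = log_2(4) = 2.
f(n) = 7n^3 = Ω(n^(2+ε)) with ε = 1, and the regularity condition holds (a·f(n/b) = (a/b^3)·f(n) with a/b^3 = 2^-1 < 1). Case 3: R(n) = Θ(f(n)) = Θ(n^3).

Case 3: R(n) = Θ(n^3)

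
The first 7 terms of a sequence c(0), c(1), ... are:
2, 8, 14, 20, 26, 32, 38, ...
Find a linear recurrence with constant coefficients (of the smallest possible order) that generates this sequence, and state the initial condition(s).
Look for the lowest-order linear relation among consecutive terms.
Observation: consecutive differences are constant (= 6).
Check at n=2: 1·8 + 6 = 14. ✓

c(n) = c(n-1) + 6, c(0) = 2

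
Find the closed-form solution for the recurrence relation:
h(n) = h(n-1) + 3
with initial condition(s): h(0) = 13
Recurrence: h(n) = h(n-1) + 3, initial: h(0) = 13.
Each step adds 3, so h(n) = h(0) + 3n = 3n + 13.

h(n) = 3n + 13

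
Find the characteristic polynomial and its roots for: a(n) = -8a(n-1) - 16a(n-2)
Substitute a(n) = rⁿ and divide through by rⁿ⁻²: r² + 8r + 16 = 0
Factor: (r + 4)² = 0, so r = -4 (double root).
General solution: a(n) = (A + Bn)·(-4)ⁿ

Characteristic: r² + 8r + 16 = 0, Roots: r = -4 (double root)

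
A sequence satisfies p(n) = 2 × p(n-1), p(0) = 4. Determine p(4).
Computing step by step:
p(0) = 4
p(1) = 2 × 4 = 8
p(2) = 2 × 8 = 16
p(3) = 2 × 16 = 32
p(4) = 2 × 32 = 64

64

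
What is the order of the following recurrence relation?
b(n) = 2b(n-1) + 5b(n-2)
The order is the largest lag k for which b(n-k) appears. Here the deepest term is b(n-2), so the order is 2.

Order 2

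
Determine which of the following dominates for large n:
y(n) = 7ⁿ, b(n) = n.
Comparing growth rates:
Growth-rate hierarchy: log n ≺ any polynomial ≺ any exponential cⁿ (c>1) ≺ n! ≺ nⁿ.
exponential base 7 dominates polynomial degree 1 asymptotically.

y(n) grows faster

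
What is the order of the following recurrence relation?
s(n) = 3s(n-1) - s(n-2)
The order is the largest lag k for which s(n-k) appears. Here the deepest term is s(n-2), so the order is 2.

Order 2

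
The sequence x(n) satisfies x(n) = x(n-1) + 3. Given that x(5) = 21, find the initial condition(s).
x(5) = x(0) + 5·3, so x(0) = 21 - 15 = 6.

x(0) = 6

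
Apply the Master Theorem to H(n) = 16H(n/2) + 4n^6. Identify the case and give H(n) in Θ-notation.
Master Theorem template: H(n) = a·H(n/b) + f(n).
Here: a=16, b=2, f(n)=4n^6
Compute log_b(a) = log_2(16) = 4.
f(n) = 4n^6 = Ω(n^(4+ε)) with ε = 2, and the regularity condition holds (a·f(n/b) = (a/b^6)·f(n) with a/b^6 = 2^-2 < 1). Case 3: H(n) = Θ(f(n)) = Θ(n^6).

Case 3: H(n) = Θ(n^6)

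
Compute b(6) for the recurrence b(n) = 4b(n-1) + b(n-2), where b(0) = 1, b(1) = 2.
Computing the sequence terms:
1, 2, 9, 38, 161, 682, 2889

2889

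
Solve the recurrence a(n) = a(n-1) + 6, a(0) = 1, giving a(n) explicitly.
Recurrence: a(n) = a(n-1) + 6, initial: a(0) = 1.
Each step adds 6, so a(n) = a(0) + 6n = 6n + 1.

a(n) = 6n + 1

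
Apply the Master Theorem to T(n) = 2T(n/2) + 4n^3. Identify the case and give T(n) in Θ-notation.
Master Theorem template: T(n) = a·T(n/b) + f(n).
Here: a=2, b=2, f(n)=4n^3
Compute log_b(a) = log_2(2) = 1.
f(n) = 4n^3 = Ω(n^(1+ε)) with ε = 2, and the regularity condition holds (a·f(n/b) = (a/b^3)·f(n) with a/b^3 = 2^-2 < 1). Case 3: T(n) = Θ(f(n)) = Θ(n^3).

Case 3: T(n) = Θ(n^3)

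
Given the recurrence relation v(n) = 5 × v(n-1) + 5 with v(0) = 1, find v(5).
Computing step by step:
v(0) = 1
v(1) = 5 × 1 + 5 = 10
v(2) = 5 × 10 + 5 = 55
v(3) = 5 × 55 + 5 = 280
v(4) = 5 × 280 + 5 = 1405
v(5) = 5 × 1405 + 5 = 7030

7030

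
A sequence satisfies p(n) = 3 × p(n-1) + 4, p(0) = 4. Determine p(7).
Computing step by step:
p(0) = 4
p(1) = 3 × 4 + 4 = 16
p(2) = 3 × 16 + 4 = 52
p(3) = 3 × 52 + 4 = 160
p(4) = 3 × 160 + 4 = 484
p(5) = 3 × 484 + 4 = 1456
p(6) = 3 × 1456 + 4 = 4372
p(7) = 3 × 4372 + 4 = 13120

13120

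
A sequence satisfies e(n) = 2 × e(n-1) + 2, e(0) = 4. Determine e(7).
Computing step by step:
e(0) = 4
e(1) = 2 × 4 + 2 = 10
e(2) = 2 × 10 + 2 = 22
e(3) = 2 × 22 + 2 = 46
e(4) = 2 × 46 + 2 = 94
e(5) = 2 × 94 + 2 = 190
e(6) = 2 × 190 + 2 = 382
e(7) = 2 × 382 + 2 = 766

766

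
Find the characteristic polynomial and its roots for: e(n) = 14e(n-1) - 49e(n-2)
Substitute e(n) = rⁿ and divide through by rⁿ⁻²: r² - 14r + 49 = 0
Factor: (r - 7)² = 0, so r = 7 (double root).
General solution: e(n) = (A + Bn)·7ⁿ

Characteristic: r² - 14r + 49 = 0, Roots: r = 7 (double root)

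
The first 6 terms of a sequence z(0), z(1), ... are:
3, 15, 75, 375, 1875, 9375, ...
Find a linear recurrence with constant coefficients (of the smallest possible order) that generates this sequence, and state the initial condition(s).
Look for the lowest-order linear relation among consecutive terms.
Observation: each term is 5× the previous.
Check at n=2: 5·15 = 75. ✓

z(n) = 5 × z(n-1), z(0) = 3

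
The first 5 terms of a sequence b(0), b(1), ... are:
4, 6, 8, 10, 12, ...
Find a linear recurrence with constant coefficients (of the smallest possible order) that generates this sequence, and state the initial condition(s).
Look for the lowest-order linear relation among consecutive terms.
Observation: consecutive differences are constant (= 2).
Check at n=2: 1·6 + 2 = 8. ✓

b(n) = b(n-1) + 2, b(0) = 4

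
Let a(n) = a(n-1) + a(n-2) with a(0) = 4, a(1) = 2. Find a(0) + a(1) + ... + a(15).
Computing the sequence terms: 4, 2, 6, 8, 14, 22, 36, 58, 94, 152, 246, 398, 644, 1042, 1686, 2728
Adding these values together:

7140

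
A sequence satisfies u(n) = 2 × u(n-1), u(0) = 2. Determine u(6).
Computing step by step:
u(0) = 2
u(1) = 2 × 2 = 4
u(2) = 2 × 4 = 8
u(3) = 2 × 8 = 16
u(4) = 2 × 16 = 32
u(5) = 2 × 32 = 64
u(6) = 2 × 64 = 128

128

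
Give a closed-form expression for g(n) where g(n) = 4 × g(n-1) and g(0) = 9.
Recurrence: g(n) = 4 × g(n-1), initial: g(0) = 9.
Each term is 4 times the previous, so this is geometric with ratio 4. After n steps: g(n) = g(0)·4ⁿ = 9·4ⁿ.

g(n) = 9·4ⁿ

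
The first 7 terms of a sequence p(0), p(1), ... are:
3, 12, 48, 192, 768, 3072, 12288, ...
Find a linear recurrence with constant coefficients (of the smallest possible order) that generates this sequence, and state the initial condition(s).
Look for the lowest-order linear relation among consecutive terms.
Observation: each term is 4× the previous.
Check at n=2: 4·12 = 48. ✓

p(n) = 4 × p(n-1), p(0) = 3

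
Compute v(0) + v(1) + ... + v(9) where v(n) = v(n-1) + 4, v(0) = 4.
Computing the sequence terms: 4, 8, 12, 16, 20, 24, 28, 32, 36, 40
Adding these values together:

220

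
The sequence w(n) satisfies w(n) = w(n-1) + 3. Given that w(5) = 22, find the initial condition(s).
w(5) = w(0) + 5·3, so w(0) = 22 - 15 = 7.

w(0) = 7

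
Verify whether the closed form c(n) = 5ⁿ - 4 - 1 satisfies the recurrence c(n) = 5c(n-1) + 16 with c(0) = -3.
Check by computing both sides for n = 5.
From the recurrence with c(0) = -3:
  c(0) = -3, c(1) = 1, c(2) = 21, c(3) = 121, c(4) = 621, c(5) = 3121
  so the recurrence gives c(5) = 3121.
From the proposed closed form c(n) = 5ⁿ - 4 - 1:
  c(5) = 3120.
The recurrence gives 3121 but the closed form gives 3120, so the closed form does not satisfy the recurrence.

No, the closed form is incorrect.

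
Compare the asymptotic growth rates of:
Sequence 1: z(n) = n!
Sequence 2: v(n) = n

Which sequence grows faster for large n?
Comparing growth rates:
Growth-rate hierarchy: log n ≺ any polynomial ≺ any exponential cⁿ (c>1) ≺ n! ≺ nⁿ.
factorial dominates polynomial degree 1 asymptotically.

z(n) grows faster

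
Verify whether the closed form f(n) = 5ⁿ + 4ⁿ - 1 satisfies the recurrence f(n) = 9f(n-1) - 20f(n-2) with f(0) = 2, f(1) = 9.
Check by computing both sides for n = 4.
From the recurrence with f(0) = 2, f(1) = 9:
  f(0) = 2, f(1) = 9, f(2) = 41, f(3) = 189, f(4) = 881
  so the recurrence gives f(4) = 881.
From the proposed closed form f(n) = 5ⁿ + 4ⁿ - 1:
  f(4) = 880.
The recurrence gives 881 but the closed form gives 880, so the closed form does not satisfy the recurrence.

No, the closed form is incorrect.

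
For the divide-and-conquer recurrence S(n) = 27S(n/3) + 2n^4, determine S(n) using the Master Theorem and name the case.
Master Theorem template: S(n) = a·S(n/b) + f(n).
Here: a=27, b=3, f(n)=2n^4
Compute log_b(a) = log_3(27) = 3.
f(n) = 2n^4 = Ω(n^(3+ε)) with ε = 1, and the regularity condition holds (a·f(n/b) = (a/b^4)·f(n) with a/b^4 = 3^-1 < 1). Case 3: S(n) = Θ(f(n)) = Θ(n^4).

Case 3: S(n) = Θ(n^4)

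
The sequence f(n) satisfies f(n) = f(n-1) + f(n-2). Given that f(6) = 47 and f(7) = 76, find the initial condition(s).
Work backwards using f(k) = f(k+2) - f(k+1):
f(5) = f(7) - f(6) = 76 - 47 = 29
f(4) = f(6) - f(5) = 47 - 29 = 18
f(3) = f(5) - f(4) = 29 - 18 = 11
f(2) = f(4) - f(3) = 18 - 11 = 7
f(1) = f(3) - f(2) = 11 - 7 = 4
f(0) = f(2) - f(1) = 7 - 4 = 3

f(0) = 3, f(1) = 4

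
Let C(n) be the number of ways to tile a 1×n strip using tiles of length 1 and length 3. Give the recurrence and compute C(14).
Condition on the last tile: it has length 1 (leaving a 1×(n-1) strip) or length 3 (leaving a 1×(n-3) strip), so C(n) = C(n-1) + C(n-3) (order-3 linear recurrence).
For 0 ≤ i < 3 only unit tiles fit, so C(i) = 1.
Iterating the recurrence: C(3) = 2, C(4) = 3, C(5) = 4, C(6) = 6, C(7) = 9, C(8) = 13, C(9) = 19, C(10) = 28, C(11) = 41, C(12) = 60, C(13) = 88, C(14) = 129.

C(n) = C(n-1) + C(n-3), with C(i) = 1 for 0 ≤ i < 3; C(14) = 129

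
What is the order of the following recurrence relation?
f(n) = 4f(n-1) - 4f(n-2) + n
The order is the largest lag k for which f(n-k) appears. Here the deepest term is f(n-2) (the n term is non-homogeneous and does not affect the order), so the order is 2.

Order 2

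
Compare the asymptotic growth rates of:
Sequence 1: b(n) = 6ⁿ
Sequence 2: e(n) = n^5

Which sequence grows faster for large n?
Comparing growth rates:
Growth-rate hierarchy: log n ≺ any polynomial ≺ any exponential cⁿ (c>1) ≺ n! ≺ nⁿ.
exponential base 6 dominates polynomial degree 5 asymptotically.

b(n) grows faster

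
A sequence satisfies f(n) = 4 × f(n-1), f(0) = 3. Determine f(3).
Computing step by step:
f(0) = 3
f(1) = 4 × 3 = 12
f(2) = 4 × 12 = 48
f(3) = 4 × 48 = 192

192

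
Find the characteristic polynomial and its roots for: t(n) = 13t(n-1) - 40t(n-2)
Substitute t(n) = rⁿ and divide through by rⁿ⁻²: r² - 13r + 40 = 0
Factor: (r - 5)(r - 8) = 0, so r = 5, 8.
General solution: t(n) = A·5ⁿ + B·8ⁿ

Characteristic: r² - 13r + 40 = 0, Roots: r = 5, 8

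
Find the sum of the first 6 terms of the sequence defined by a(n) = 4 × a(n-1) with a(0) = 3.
Computing the sequence terms: 3, 12, 48, 192, 768, 3072
Adding these values together:

4095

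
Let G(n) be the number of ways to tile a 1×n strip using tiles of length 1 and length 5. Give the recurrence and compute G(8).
Condition on the last tile: it has length 1 (leaving a 1×(n-1) strip) or length 5 (leaving a 1×(n-5) strip), so G(n) = G(n-1) + G(n-5) (order-5 linear recurrence).
For 0 ≤ i < 5 only unit tiles fit, so G(i) = 1.
Iterating the recurrence: G(5) = 2, G(6) = 3, G(7) = 4, G(8) = 5.

G(n) = G(n-1) + G(n-5), with G(i) = 1 for 0 ≤ i < 5; G(8) = 5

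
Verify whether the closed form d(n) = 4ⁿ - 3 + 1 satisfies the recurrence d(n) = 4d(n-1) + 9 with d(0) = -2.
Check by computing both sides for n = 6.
From the recurrence with d(0) = -2:
  d(0) = -2, d(1) = 1, d(2) = 13, d(3) = 61, d(4) = 253, d(5) = 1021, d(6) = 4093
  so the recurrence gives d(6) = 4093.
From the proposed closed form d(n) = 4ⁿ - 3 + 1:
  d(6) = 4094.
The recurrence gives 4093 but the closed form gives 4094, so the closed form does not satisfy the recurrence.

No, the closed form is incorrect.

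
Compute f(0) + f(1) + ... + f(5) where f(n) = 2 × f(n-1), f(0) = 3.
Computing the sequence terms: 3, 6, 12, 24, 48, 96
Adding these values together:

189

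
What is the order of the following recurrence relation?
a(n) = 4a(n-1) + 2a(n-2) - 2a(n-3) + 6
The order is the largest lag k for which a(n-k) appears. Here the deepest term is a(n-3) (the 6 term is non-homogeneous and does not affect the order), so the order is 3.

Order 3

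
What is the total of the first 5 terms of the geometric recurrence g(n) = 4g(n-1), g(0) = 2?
Computing the sequence terms: 2, 8, 32, 128, 512
Adding these values together:

682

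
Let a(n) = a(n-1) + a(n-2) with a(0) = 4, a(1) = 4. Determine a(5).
Computing the sequence terms:
4, 4, 8, 12, 20, 32

32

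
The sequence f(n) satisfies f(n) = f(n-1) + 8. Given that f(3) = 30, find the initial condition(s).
f(3) = f(0) + 3·8, so f(0) = 30 - 24 = 6.

f(0) = 6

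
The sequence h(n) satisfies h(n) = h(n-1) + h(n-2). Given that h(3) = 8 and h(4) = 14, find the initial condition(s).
Work backwards using h(k) = h(k+2) - h(k+1):
h(2) = h(4) - h(3) = 14 - 8 = 6
h(1) = h(3) - h(2) = 8 - 6 = 2
h(0) = h(2) - h(1) = 6 - 2 = 4

h(0) = 4, h(1) = 2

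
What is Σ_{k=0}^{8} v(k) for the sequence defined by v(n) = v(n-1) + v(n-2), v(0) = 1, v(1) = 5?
Computing the sequence terms: 1, 5, 6, 11, 17, 28, 45, 73, 118
Adding these values together:

304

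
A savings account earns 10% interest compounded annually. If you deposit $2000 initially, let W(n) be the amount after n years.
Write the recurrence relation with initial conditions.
Each year the balance grows by 10%, i.e. is multiplied by 1 + 10/100 = 1.1, so W(n) = 1.1 × W(n-1). The initial deposit gives W(0) = 2000.
Unrolling gives the closed form W(n) = 2000 × (1.1)ⁿ.

W(n) = 1.1 × W(n-1), W(0) = 2000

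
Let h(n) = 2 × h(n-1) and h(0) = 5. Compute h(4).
Computing step by step:
h(0) = 5
h(1) = 2 × 5 = 10
h(2) = 2 × 10 = 20
h(3) = 2 × 20 = 40
h(4) = 2 × 40 = 80

80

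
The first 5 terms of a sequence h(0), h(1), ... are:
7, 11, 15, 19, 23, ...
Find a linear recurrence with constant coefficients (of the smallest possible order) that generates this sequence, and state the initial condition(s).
Look for the lowest-order linear relation among consecutive terms.
Observation: consecutive differences are constant (= 4).
Check at n=2: 1·11 + 4 = 15. ✓

h(n) = h(n-1) + 4, h(0) = 7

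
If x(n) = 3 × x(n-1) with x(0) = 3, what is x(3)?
Computing step by step:
x(0) = 3
x(1) = 3 × 3 = 9
x(2) = 3 × 9 = 27
x(3) = 3 × 27 = 81

81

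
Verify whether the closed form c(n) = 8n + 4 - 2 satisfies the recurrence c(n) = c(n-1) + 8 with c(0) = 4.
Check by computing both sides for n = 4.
From the recurrence with c(0) = 4:
  c(0) = 4, c(1) = 12, c(2) = 20, c(3) = 28, c(4) = 36
  so the recurrence gives c(4) = 36.
From the proposed closed form c(n) = 8n + 4 - 2:
  c(4) = 34.
The recurrence gives 36 but the closed form gives 34, so the closed form does not satisfy the recurrence.

No, the closed form is incorrect.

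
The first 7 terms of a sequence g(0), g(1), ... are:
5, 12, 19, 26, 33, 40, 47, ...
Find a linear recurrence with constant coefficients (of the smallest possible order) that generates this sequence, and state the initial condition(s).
Look for the lowest-order linear relation among consecutive terms.
Observation: consecutive differences are constant (= 7).
Check at n=2: 1·12 + 7 = 19. ✓

g(n) = g(n-1) + 7, g(0) = 5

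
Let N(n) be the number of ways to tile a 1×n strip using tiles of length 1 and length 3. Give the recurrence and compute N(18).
Condition on the last tile: it has length 1 (leaving a 1×(n-1) strip) or length 3 (leaving a 1×(n-3) strip), so N(n) = N(n-1) + N(n-3) (order-3 linear recurrence).
For 0 ≤ i < 3 only unit tiles fit, so N(i) = 1.
Iterating the recurrence: N(3) = 2, N(4) = 3, N(5) = 4, N(6) = 6, N(7) = 9, N(8) = 13, N(9) = 19, N(10) = 28, N(11) = 41, N(12) = 60, N(13) = 88, N(14) = 129, N(15) = 189, N(16) = 277, N(17) = 406, N(18) = 595.

N(n) = N(n-1) + N(n-3), with N(i) = 1 for 0 ≤ i < 3; N(18) = 595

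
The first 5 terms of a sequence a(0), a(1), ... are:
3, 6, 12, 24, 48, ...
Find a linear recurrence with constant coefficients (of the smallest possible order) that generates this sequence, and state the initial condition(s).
Look for the lowest-order linear relation among consecutive terms.
Observation: each term is 2× the previous.
Check at n=2: 2·6 = 12. ✓

a(n) = 2 × a(n-1), a(0) = 3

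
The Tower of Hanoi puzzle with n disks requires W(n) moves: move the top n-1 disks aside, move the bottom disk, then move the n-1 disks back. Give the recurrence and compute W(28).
Moving n disks = move the top n-1 disks aside (W(n-1) moves) + move the largest disk (1 move) + move the n-1 disks back on top (W(n-1) moves), so W(n) = 2W(n-1) + 1, with W(1) = 1 (a single disk takes one move).
First terms: 1, 3, 7, 15, 31, 63, … — each is one less than a power of 2. Indeed W(n) + 1 = 2(W(n-1) + 1) with W(1) + 1 = 2, so W(n) + 1 = 2ⁿ and W(n) = 2ⁿ - 1.
Hence W(28) = 2^28 - 1 = 268435456 - 1 = 268435455.

W(n) = 2W(n-1) + 1, W(1) = 1; W(28) = 268435455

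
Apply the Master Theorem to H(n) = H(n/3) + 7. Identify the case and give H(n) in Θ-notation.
Master Theorem template: H(n) = a·H(n/b) + f(n).
Here: a=1, b=3, f(n)=7
Compute log_b(a) = log_3(1) = 0.
f(n) = 7 = Θ(1). Case 2: H(n) = Θ(log n).

Case 2: H(n) = Θ(log n)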